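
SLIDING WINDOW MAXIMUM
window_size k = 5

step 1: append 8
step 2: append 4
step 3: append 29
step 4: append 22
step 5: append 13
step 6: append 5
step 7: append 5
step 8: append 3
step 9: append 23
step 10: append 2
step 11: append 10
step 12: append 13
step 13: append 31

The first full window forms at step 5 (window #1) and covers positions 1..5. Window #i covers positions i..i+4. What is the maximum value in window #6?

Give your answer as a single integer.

Answer: 23

Derivation:
step 1: append 8 -> window=[8] (not full yet)
step 2: append 4 -> window=[8, 4] (not full yet)
step 3: append 29 -> window=[8, 4, 29] (not full yet)
step 4: append 22 -> window=[8, 4, 29, 22] (not full yet)
step 5: append 13 -> window=[8, 4, 29, 22, 13] -> max=29
step 6: append 5 -> window=[4, 29, 22, 13, 5] -> max=29
step 7: append 5 -> window=[29, 22, 13, 5, 5] -> max=29
step 8: append 3 -> window=[22, 13, 5, 5, 3] -> max=22
step 9: append 23 -> window=[13, 5, 5, 3, 23] -> max=23
step 10: append 2 -> window=[5, 5, 3, 23, 2] -> max=23
Window #6 max = 23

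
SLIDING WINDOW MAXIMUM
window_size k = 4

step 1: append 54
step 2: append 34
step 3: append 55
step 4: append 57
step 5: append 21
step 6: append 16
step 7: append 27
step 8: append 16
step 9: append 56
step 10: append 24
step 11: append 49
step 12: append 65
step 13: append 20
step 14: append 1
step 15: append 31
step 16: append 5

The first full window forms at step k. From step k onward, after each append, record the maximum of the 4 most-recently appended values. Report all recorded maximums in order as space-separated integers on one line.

step 1: append 54 -> window=[54] (not full yet)
step 2: append 34 -> window=[54, 34] (not full yet)
step 3: append 55 -> window=[54, 34, 55] (not full yet)
step 4: append 57 -> window=[54, 34, 55, 57] -> max=57
step 5: append 21 -> window=[34, 55, 57, 21] -> max=57
step 6: append 16 -> window=[55, 57, 21, 16] -> max=57
step 7: append 27 -> window=[57, 21, 16, 27] -> max=57
step 8: append 16 -> window=[21, 16, 27, 16] -> max=27
step 9: append 56 -> window=[16, 27, 16, 56] -> max=56
step 10: append 24 -> window=[27, 16, 56, 24] -> max=56
step 11: append 49 -> window=[16, 56, 24, 49] -> max=56
step 12: append 65 -> window=[56, 24, 49, 65] -> max=65
step 13: append 20 -> window=[24, 49, 65, 20] -> max=65
step 14: append 1 -> window=[49, 65, 20, 1] -> max=65
step 15: append 31 -> window=[65, 20, 1, 31] -> max=65
step 16: append 5 -> window=[20, 1, 31, 5] -> max=31

Answer: 57 57 57 57 27 56 56 56 65 65 65 65 31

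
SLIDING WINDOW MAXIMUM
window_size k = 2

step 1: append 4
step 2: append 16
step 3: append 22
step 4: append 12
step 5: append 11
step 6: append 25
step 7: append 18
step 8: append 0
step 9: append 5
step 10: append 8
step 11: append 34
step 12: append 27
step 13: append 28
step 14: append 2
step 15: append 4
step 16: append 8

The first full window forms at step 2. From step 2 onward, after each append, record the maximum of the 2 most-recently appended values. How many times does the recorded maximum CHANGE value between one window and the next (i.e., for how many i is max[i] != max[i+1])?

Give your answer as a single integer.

Answer: 10

Derivation:
step 1: append 4 -> window=[4] (not full yet)
step 2: append 16 -> window=[4, 16] -> max=16
step 3: append 22 -> window=[16, 22] -> max=22
step 4: append 12 -> window=[22, 12] -> max=22
step 5: append 11 -> window=[12, 11] -> max=12
step 6: append 25 -> window=[11, 25] -> max=25
step 7: append 18 -> window=[25, 18] -> max=25
step 8: append 0 -> window=[18, 0] -> max=18
step 9: append 5 -> window=[0, 5] -> max=5
step 10: append 8 -> window=[5, 8] -> max=8
step 11: append 34 -> window=[8, 34] -> max=34
step 12: append 27 -> window=[34, 27] -> max=34
step 13: append 28 -> window=[27, 28] -> max=28
step 14: append 2 -> window=[28, 2] -> max=28
step 15: append 4 -> window=[2, 4] -> max=4
step 16: append 8 -> window=[4, 8] -> max=8
Recorded maximums: 16 22 22 12 25 25 18 5 8 34 34 28 28 4 8
Changes between consecutive maximums: 10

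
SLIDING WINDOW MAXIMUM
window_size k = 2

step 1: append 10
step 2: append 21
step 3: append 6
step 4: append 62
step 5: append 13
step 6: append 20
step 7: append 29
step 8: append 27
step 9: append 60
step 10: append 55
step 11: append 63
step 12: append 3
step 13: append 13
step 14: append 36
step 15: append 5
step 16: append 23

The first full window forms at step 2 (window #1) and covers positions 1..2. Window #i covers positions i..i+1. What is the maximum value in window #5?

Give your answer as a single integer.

step 1: append 10 -> window=[10] (not full yet)
step 2: append 21 -> window=[10, 21] -> max=21
step 3: append 6 -> window=[21, 6] -> max=21
step 4: append 62 -> window=[6, 62] -> max=62
step 5: append 13 -> window=[62, 13] -> max=62
step 6: append 20 -> window=[13, 20] -> max=20
Window #5 max = 20

Answer: 20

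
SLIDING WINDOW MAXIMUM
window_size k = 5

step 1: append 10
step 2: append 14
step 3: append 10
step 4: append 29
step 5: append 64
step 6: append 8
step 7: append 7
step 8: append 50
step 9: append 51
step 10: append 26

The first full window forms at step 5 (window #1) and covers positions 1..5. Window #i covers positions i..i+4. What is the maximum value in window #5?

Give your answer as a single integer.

step 1: append 10 -> window=[10] (not full yet)
step 2: append 14 -> window=[10, 14] (not full yet)
step 3: append 10 -> window=[10, 14, 10] (not full yet)
step 4: append 29 -> window=[10, 14, 10, 29] (not full yet)
step 5: append 64 -> window=[10, 14, 10, 29, 64] -> max=64
step 6: append 8 -> window=[14, 10, 29, 64, 8] -> max=64
step 7: append 7 -> window=[10, 29, 64, 8, 7] -> max=64
step 8: append 50 -> window=[29, 64, 8, 7, 50] -> max=64
step 9: append 51 -> window=[64, 8, 7, 50, 51] -> max=64
Window #5 max = 64

Answer: 64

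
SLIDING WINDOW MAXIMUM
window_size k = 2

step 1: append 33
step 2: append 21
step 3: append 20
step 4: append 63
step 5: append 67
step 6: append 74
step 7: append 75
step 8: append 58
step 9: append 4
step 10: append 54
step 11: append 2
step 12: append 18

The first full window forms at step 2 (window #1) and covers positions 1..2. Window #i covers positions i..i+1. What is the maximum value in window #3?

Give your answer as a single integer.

Answer: 63

Derivation:
step 1: append 33 -> window=[33] (not full yet)
step 2: append 21 -> window=[33, 21] -> max=33
step 3: append 20 -> window=[21, 20] -> max=21
step 4: append 63 -> window=[20, 63] -> max=63
Window #3 max = 63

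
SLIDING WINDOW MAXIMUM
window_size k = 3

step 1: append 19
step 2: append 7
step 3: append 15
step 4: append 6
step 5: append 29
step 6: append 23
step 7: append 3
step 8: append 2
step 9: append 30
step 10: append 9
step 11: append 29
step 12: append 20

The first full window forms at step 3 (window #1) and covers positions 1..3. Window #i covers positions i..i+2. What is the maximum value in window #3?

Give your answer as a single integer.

step 1: append 19 -> window=[19] (not full yet)
step 2: append 7 -> window=[19, 7] (not full yet)
step 3: append 15 -> window=[19, 7, 15] -> max=19
step 4: append 6 -> window=[7, 15, 6] -> max=15
step 5: append 29 -> window=[15, 6, 29] -> max=29
Window #3 max = 29

Answer: 29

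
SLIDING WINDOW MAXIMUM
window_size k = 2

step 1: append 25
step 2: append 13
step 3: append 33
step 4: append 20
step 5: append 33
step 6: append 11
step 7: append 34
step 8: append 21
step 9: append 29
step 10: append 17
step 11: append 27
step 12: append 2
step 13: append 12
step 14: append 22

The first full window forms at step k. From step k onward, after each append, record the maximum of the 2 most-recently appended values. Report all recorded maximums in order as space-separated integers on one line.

Answer: 25 33 33 33 33 34 34 29 29 27 27 12 22

Derivation:
step 1: append 25 -> window=[25] (not full yet)
step 2: append 13 -> window=[25, 13] -> max=25
step 3: append 33 -> window=[13, 33] -> max=33
step 4: append 20 -> window=[33, 20] -> max=33
step 5: append 33 -> window=[20, 33] -> max=33
step 6: append 11 -> window=[33, 11] -> max=33
step 7: append 34 -> window=[11, 34] -> max=34
step 8: append 21 -> window=[34, 21] -> max=34
step 9: append 29 -> window=[21, 29] -> max=29
step 10: append 17 -> window=[29, 17] -> max=29
step 11: append 27 -> window=[17, 27] -> max=27
step 12: append 2 -> window=[27, 2] -> max=27
step 13: append 12 -> window=[2, 12] -> max=12
step 14: append 22 -> window=[12, 22] -> max=22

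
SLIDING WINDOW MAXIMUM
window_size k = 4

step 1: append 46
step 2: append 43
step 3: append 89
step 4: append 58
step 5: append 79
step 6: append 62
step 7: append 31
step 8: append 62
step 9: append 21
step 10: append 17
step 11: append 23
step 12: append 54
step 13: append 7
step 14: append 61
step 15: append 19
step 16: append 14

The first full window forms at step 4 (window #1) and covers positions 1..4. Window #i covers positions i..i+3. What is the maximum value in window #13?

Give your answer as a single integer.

step 1: append 46 -> window=[46] (not full yet)
step 2: append 43 -> window=[46, 43] (not full yet)
step 3: append 89 -> window=[46, 43, 89] (not full yet)
step 4: append 58 -> window=[46, 43, 89, 58] -> max=89
step 5: append 79 -> window=[43, 89, 58, 79] -> max=89
step 6: append 62 -> window=[89, 58, 79, 62] -> max=89
step 7: append 31 -> window=[58, 79, 62, 31] -> max=79
step 8: append 62 -> window=[79, 62, 31, 62] -> max=79
step 9: append 21 -> window=[62, 31, 62, 21] -> max=62
step 10: append 17 -> window=[31, 62, 21, 17] -> max=62
step 11: append 23 -> window=[62, 21, 17, 23] -> max=62
step 12: append 54 -> window=[21, 17, 23, 54] -> max=54
step 13: append 7 -> window=[17, 23, 54, 7] -> max=54
step 14: append 61 -> window=[23, 54, 7, 61] -> max=61
step 15: append 19 -> window=[54, 7, 61, 19] -> max=61
step 16: append 14 -> window=[7, 61, 19, 14] -> max=61
Window #13 max = 61

Answer: 61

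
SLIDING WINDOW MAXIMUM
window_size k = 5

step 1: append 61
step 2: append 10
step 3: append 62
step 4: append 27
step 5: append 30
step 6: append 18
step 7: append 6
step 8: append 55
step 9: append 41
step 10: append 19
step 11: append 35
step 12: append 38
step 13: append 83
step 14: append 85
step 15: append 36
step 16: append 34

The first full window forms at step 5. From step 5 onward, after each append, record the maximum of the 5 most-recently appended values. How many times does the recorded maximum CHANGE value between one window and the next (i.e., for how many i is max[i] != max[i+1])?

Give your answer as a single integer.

Answer: 3

Derivation:
step 1: append 61 -> window=[61] (not full yet)
step 2: append 10 -> window=[61, 10] (not full yet)
step 3: append 62 -> window=[61, 10, 62] (not full yet)
step 4: append 27 -> window=[61, 10, 62, 27] (not full yet)
step 5: append 30 -> window=[61, 10, 62, 27, 30] -> max=62
step 6: append 18 -> window=[10, 62, 27, 30, 18] -> max=62
step 7: append 6 -> window=[62, 27, 30, 18, 6] -> max=62
step 8: append 55 -> window=[27, 30, 18, 6, 55] -> max=55
step 9: append 41 -> window=[30, 18, 6, 55, 41] -> max=55
step 10: append 19 -> window=[18, 6, 55, 41, 19] -> max=55
step 11: append 35 -> window=[6, 55, 41, 19, 35] -> max=55
step 12: append 38 -> window=[55, 41, 19, 35, 38] -> max=55
step 13: append 83 -> window=[41, 19, 35, 38, 83] -> max=83
step 14: append 85 -> window=[19, 35, 38, 83, 85] -> max=85
step 15: append 36 -> window=[35, 38, 83, 85, 36] -> max=85
step 16: append 34 -> window=[38, 83, 85, 36, 34] -> max=85
Recorded maximums: 62 62 62 55 55 55 55 55 83 85 85 85
Changes between consecutive maximums: 3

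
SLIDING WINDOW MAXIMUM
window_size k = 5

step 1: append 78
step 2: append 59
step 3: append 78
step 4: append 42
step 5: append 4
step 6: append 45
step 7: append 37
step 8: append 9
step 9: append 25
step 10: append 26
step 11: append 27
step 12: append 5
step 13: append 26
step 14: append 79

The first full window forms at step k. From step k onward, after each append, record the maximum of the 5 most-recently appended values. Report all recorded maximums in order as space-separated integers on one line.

Answer: 78 78 78 45 45 45 37 27 27 79

Derivation:
step 1: append 78 -> window=[78] (not full yet)
step 2: append 59 -> window=[78, 59] (not full yet)
step 3: append 78 -> window=[78, 59, 78] (not full yet)
step 4: append 42 -> window=[78, 59, 78, 42] (not full yet)
step 5: append 4 -> window=[78, 59, 78, 42, 4] -> max=78
step 6: append 45 -> window=[59, 78, 42, 4, 45] -> max=78
step 7: append 37 -> window=[78, 42, 4, 45, 37] -> max=78
step 8: append 9 -> window=[42, 4, 45, 37, 9] -> max=45
step 9: append 25 -> window=[4, 45, 37, 9, 25] -> max=45
step 10: append 26 -> window=[45, 37, 9, 25, 26] -> max=45
step 11: append 27 -> window=[37, 9, 25, 26, 27] -> max=37
step 12: append 5 -> window=[9, 25, 26, 27, 5] -> max=27
step 13: append 26 -> window=[25, 26, 27, 5, 26] -> max=27
step 14: append 79 -> window=[26, 27, 5, 26, 79] -> max=79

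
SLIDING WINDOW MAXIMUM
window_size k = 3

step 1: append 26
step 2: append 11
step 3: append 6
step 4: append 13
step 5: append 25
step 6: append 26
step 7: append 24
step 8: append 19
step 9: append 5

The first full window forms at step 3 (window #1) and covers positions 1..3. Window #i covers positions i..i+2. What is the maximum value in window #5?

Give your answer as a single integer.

Answer: 26

Derivation:
step 1: append 26 -> window=[26] (not full yet)
step 2: append 11 -> window=[26, 11] (not full yet)
step 3: append 6 -> window=[26, 11, 6] -> max=26
step 4: append 13 -> window=[11, 6, 13] -> max=13
step 5: append 25 -> window=[6, 13, 25] -> max=25
step 6: append 26 -> window=[13, 25, 26] -> max=26
step 7: append 24 -> window=[25, 26, 24] -> max=26
Window #5 max = 26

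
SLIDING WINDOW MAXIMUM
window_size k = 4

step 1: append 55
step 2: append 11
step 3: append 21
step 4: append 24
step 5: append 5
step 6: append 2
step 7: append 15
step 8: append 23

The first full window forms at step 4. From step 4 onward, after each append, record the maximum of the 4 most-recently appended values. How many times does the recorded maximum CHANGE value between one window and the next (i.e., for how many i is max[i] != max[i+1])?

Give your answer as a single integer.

Answer: 2

Derivation:
step 1: append 55 -> window=[55] (not full yet)
step 2: append 11 -> window=[55, 11] (not full yet)
step 3: append 21 -> window=[55, 11, 21] (not full yet)
step 4: append 24 -> window=[55, 11, 21, 24] -> max=55
step 5: append 5 -> window=[11, 21, 24, 5] -> max=24
step 6: append 2 -> window=[21, 24, 5, 2] -> max=24
step 7: append 15 -> window=[24, 5, 2, 15] -> max=24
step 8: append 23 -> window=[5, 2, 15, 23] -> max=23
Recorded maximums: 55 24 24 24 23
Changes between consecutive maximums: 2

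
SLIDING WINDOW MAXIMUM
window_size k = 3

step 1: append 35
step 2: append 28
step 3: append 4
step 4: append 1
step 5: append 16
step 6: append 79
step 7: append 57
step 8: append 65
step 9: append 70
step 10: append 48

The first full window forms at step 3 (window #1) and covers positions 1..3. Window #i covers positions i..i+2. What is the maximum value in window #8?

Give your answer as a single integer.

step 1: append 35 -> window=[35] (not full yet)
step 2: append 28 -> window=[35, 28] (not full yet)
step 3: append 4 -> window=[35, 28, 4] -> max=35
step 4: append 1 -> window=[28, 4, 1] -> max=28
step 5: append 16 -> window=[4, 1, 16] -> max=16
step 6: append 79 -> window=[1, 16, 79] -> max=79
step 7: append 57 -> window=[16, 79, 57] -> max=79
step 8: append 65 -> window=[79, 57, 65] -> max=79
step 9: append 70 -> window=[57, 65, 70] -> max=70
step 10: append 48 -> window=[65, 70, 48] -> max=70
Window #8 max = 70

Answer: 70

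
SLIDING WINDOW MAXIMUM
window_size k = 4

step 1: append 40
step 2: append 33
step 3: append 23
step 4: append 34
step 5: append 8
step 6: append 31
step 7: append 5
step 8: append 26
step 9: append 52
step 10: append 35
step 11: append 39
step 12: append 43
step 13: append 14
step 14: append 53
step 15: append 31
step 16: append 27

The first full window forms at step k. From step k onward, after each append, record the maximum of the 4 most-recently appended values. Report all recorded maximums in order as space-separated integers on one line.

Answer: 40 34 34 34 31 52 52 52 52 43 53 53 53

Derivation:
step 1: append 40 -> window=[40] (not full yet)
step 2: append 33 -> window=[40, 33] (not full yet)
step 3: append 23 -> window=[40, 33, 23] (not full yet)
step 4: append 34 -> window=[40, 33, 23, 34] -> max=40
step 5: append 8 -> window=[33, 23, 34, 8] -> max=34
step 6: append 31 -> window=[23, 34, 8, 31] -> max=34
step 7: append 5 -> window=[34, 8, 31, 5] -> max=34
step 8: append 26 -> window=[8, 31, 5, 26] -> max=31
step 9: append 52 -> window=[31, 5, 26, 52] -> max=52
step 10: append 35 -> window=[5, 26, 52, 35] -> max=52
step 11: append 39 -> window=[26, 52, 35, 39] -> max=52
step 12: append 43 -> window=[52, 35, 39, 43] -> max=52
step 13: append 14 -> window=[35, 39, 43, 14] -> max=43
step 14: append 53 -> window=[39, 43, 14, 53] -> max=53
step 15: append 31 -> window=[43, 14, 53, 31] -> max=53
step 16: append 27 -> window=[14, 53, 31, 27] -> max=53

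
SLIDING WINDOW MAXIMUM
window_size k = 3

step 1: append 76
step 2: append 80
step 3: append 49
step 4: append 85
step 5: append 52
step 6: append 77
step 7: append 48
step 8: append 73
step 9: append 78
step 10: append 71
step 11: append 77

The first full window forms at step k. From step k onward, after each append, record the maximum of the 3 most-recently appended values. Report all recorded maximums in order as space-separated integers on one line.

step 1: append 76 -> window=[76] (not full yet)
step 2: append 80 -> window=[76, 80] (not full yet)
step 3: append 49 -> window=[76, 80, 49] -> max=80
step 4: append 85 -> window=[80, 49, 85] -> max=85
step 5: append 52 -> window=[49, 85, 52] -> max=85
step 6: append 77 -> window=[85, 52, 77] -> max=85
step 7: append 48 -> window=[52, 77, 48] -> max=77
step 8: append 73 -> window=[77, 48, 73] -> max=77
step 9: append 78 -> window=[48, 73, 78] -> max=78
step 10: append 71 -> window=[73, 78, 71] -> max=78
step 11: append 77 -> window=[78, 71, 77] -> max=78

Answer: 80 85 85 85 77 77 78 78 78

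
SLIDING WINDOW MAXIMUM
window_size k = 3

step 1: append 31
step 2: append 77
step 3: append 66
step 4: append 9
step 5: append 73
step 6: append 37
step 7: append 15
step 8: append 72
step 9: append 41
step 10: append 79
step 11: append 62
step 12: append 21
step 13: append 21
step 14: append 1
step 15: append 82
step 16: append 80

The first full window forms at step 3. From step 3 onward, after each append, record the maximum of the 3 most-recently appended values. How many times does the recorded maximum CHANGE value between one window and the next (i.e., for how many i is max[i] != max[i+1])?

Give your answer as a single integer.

Answer: 6

Derivation:
step 1: append 31 -> window=[31] (not full yet)
step 2: append 77 -> window=[31, 77] (not full yet)
step 3: append 66 -> window=[31, 77, 66] -> max=77
step 4: append 9 -> window=[77, 66, 9] -> max=77
step 5: append 73 -> window=[66, 9, 73] -> max=73
step 6: append 37 -> window=[9, 73, 37] -> max=73
step 7: append 15 -> window=[73, 37, 15] -> max=73
step 8: append 72 -> window=[37, 15, 72] -> max=72
step 9: append 41 -> window=[15, 72, 41] -> max=72
step 10: append 79 -> window=[72, 41, 79] -> max=79
step 11: append 62 -> window=[41, 79, 62] -> max=79
step 12: append 21 -> window=[79, 62, 21] -> max=79
step 13: append 21 -> window=[62, 21, 21] -> max=62
step 14: append 1 -> window=[21, 21, 1] -> max=21
step 15: append 82 -> window=[21, 1, 82] -> max=82
step 16: append 80 -> window=[1, 82, 80] -> max=82
Recorded maximums: 77 77 73 73 73 72 72 79 79 79 62 21 82 82
Changes between consecutive maximums: 6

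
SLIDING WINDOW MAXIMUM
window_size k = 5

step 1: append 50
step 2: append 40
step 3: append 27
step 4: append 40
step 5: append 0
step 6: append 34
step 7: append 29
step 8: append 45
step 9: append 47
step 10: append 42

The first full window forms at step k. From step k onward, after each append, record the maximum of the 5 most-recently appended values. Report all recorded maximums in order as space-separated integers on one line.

Answer: 50 40 40 45 47 47

Derivation:
step 1: append 50 -> window=[50] (not full yet)
step 2: append 40 -> window=[50, 40] (not full yet)
step 3: append 27 -> window=[50, 40, 27] (not full yet)
step 4: append 40 -> window=[50, 40, 27, 40] (not full yet)
step 5: append 0 -> window=[50, 40, 27, 40, 0] -> max=50
step 6: append 34 -> window=[40, 27, 40, 0, 34] -> max=40
step 7: append 29 -> window=[27, 40, 0, 34, 29] -> max=40
step 8: append 45 -> window=[40, 0, 34, 29, 45] -> max=45
step 9: append 47 -> window=[0, 34, 29, 45, 47] -> max=47
step 10: append 42 -> window=[34, 29, 45, 47, 42] -> max=47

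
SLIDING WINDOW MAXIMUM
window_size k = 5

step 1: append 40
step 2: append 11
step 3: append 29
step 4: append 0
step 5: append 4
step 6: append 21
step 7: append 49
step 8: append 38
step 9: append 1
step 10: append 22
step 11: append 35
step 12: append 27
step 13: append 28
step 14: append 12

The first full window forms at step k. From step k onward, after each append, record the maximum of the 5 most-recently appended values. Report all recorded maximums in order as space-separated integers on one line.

Answer: 40 29 49 49 49 49 49 38 35 35

Derivation:
step 1: append 40 -> window=[40] (not full yet)
step 2: append 11 -> window=[40, 11] (not full yet)
step 3: append 29 -> window=[40, 11, 29] (not full yet)
step 4: append 0 -> window=[40, 11, 29, 0] (not full yet)
step 5: append 4 -> window=[40, 11, 29, 0, 4] -> max=40
step 6: append 21 -> window=[11, 29, 0, 4, 21] -> max=29
step 7: append 49 -> window=[29, 0, 4, 21, 49] -> max=49
step 8: append 38 -> window=[0, 4, 21, 49, 38] -> max=49
step 9: append 1 -> window=[4, 21, 49, 38, 1] -> max=49
step 10: append 22 -> window=[21, 49, 38, 1, 22] -> max=49
step 11: append 35 -> window=[49, 38, 1, 22, 35] -> max=49
step 12: append 27 -> window=[38, 1, 22, 35, 27] -> max=38
step 13: append 28 -> window=[1, 22, 35, 27, 28] -> max=35
step 14: append 12 -> window=[22, 35, 27, 28, 12] -> max=35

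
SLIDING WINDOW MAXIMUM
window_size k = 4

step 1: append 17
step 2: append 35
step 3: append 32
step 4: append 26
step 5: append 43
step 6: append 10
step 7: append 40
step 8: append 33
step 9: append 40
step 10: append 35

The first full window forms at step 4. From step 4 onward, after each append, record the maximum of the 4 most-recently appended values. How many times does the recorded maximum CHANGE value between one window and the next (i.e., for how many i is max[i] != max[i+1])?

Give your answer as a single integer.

step 1: append 17 -> window=[17] (not full yet)
step 2: append 35 -> window=[17, 35] (not full yet)
step 3: append 32 -> window=[17, 35, 32] (not full yet)
step 4: append 26 -> window=[17, 35, 32, 26] -> max=35
step 5: append 43 -> window=[35, 32, 26, 43] -> max=43
step 6: append 10 -> window=[32, 26, 43, 10] -> max=43
step 7: append 40 -> window=[26, 43, 10, 40] -> max=43
step 8: append 33 -> window=[43, 10, 40, 33] -> max=43
step 9: append 40 -> window=[10, 40, 33, 40] -> max=40
step 10: append 35 -> window=[40, 33, 40, 35] -> max=40
Recorded maximums: 35 43 43 43 43 40 40
Changes between consecutive maximums: 2

Answer: 2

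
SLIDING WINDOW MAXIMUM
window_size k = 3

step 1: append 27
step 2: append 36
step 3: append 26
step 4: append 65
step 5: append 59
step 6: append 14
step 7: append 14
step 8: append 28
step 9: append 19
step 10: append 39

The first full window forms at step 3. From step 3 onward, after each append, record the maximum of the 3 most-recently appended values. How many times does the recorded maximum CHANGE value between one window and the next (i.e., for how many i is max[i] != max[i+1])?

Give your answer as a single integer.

Answer: 4

Derivation:
step 1: append 27 -> window=[27] (not full yet)
step 2: append 36 -> window=[27, 36] (not full yet)
step 3: append 26 -> window=[27, 36, 26] -> max=36
step 4: append 65 -> window=[36, 26, 65] -> max=65
step 5: append 59 -> window=[26, 65, 59] -> max=65
step 6: append 14 -> window=[65, 59, 14] -> max=65
step 7: append 14 -> window=[59, 14, 14] -> max=59
step 8: append 28 -> window=[14, 14, 28] -> max=28
step 9: append 19 -> window=[14, 28, 19] -> max=28
step 10: append 39 -> window=[28, 19, 39] -> max=39
Recorded maximums: 36 65 65 65 59 28 28 39
Changes between consecutive maximums: 4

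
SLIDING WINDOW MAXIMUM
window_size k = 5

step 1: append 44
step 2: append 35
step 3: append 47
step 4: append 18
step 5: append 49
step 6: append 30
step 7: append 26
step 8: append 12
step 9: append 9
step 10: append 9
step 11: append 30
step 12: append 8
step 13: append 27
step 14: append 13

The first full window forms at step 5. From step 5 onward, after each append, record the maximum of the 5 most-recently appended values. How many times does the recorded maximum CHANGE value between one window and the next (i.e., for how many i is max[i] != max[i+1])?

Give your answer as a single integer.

Answer: 1

Derivation:
step 1: append 44 -> window=[44] (not full yet)
step 2: append 35 -> window=[44, 35] (not full yet)
step 3: append 47 -> window=[44, 35, 47] (not full yet)
step 4: append 18 -> window=[44, 35, 47, 18] (not full yet)
step 5: append 49 -> window=[44, 35, 47, 18, 49] -> max=49
step 6: append 30 -> window=[35, 47, 18, 49, 30] -> max=49
step 7: append 26 -> window=[47, 18, 49, 30, 26] -> max=49
step 8: append 12 -> window=[18, 49, 30, 26, 12] -> max=49
step 9: append 9 -> window=[49, 30, 26, 12, 9] -> max=49
step 10: append 9 -> window=[30, 26, 12, 9, 9] -> max=30
step 11: append 30 -> window=[26, 12, 9, 9, 30] -> max=30
step 12: append 8 -> window=[12, 9, 9, 30, 8] -> max=30
step 13: append 27 -> window=[9, 9, 30, 8, 27] -> max=30
step 14: append 13 -> window=[9, 30, 8, 27, 13] -> max=30
Recorded maximums: 49 49 49 49 49 30 30 30 30 30
Changes between consecutive maximums: 1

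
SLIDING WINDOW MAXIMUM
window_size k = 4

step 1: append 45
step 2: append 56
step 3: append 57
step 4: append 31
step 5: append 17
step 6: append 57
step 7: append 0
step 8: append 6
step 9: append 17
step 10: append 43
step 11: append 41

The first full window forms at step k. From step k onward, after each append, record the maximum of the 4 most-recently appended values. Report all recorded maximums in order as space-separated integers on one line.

Answer: 57 57 57 57 57 57 43 43

Derivation:
step 1: append 45 -> window=[45] (not full yet)
step 2: append 56 -> window=[45, 56] (not full yet)
step 3: append 57 -> window=[45, 56, 57] (not full yet)
step 4: append 31 -> window=[45, 56, 57, 31] -> max=57
step 5: append 17 -> window=[56, 57, 31, 17] -> max=57
step 6: append 57 -> window=[57, 31, 17, 57] -> max=57
step 7: append 0 -> window=[31, 17, 57, 0] -> max=57
step 8: append 6 -> window=[17, 57, 0, 6] -> max=57
step 9: append 17 -> window=[57, 0, 6, 17] -> max=57
step 10: append 43 -> window=[0, 6, 17, 43] -> max=43
step 11: append 41 -> window=[6, 17, 43, 41] -> max=43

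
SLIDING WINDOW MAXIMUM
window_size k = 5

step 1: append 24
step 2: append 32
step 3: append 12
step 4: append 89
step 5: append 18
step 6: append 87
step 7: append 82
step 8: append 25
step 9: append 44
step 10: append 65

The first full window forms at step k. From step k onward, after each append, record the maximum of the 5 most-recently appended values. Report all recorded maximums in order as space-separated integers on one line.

step 1: append 24 -> window=[24] (not full yet)
step 2: append 32 -> window=[24, 32] (not full yet)
step 3: append 12 -> window=[24, 32, 12] (not full yet)
step 4: append 89 -> window=[24, 32, 12, 89] (not full yet)
step 5: append 18 -> window=[24, 32, 12, 89, 18] -> max=89
step 6: append 87 -> window=[32, 12, 89, 18, 87] -> max=89
step 7: append 82 -> window=[12, 89, 18, 87, 82] -> max=89
step 8: append 25 -> window=[89, 18, 87, 82, 25] -> max=89
step 9: append 44 -> window=[18, 87, 82, 25, 44] -> max=87
step 10: append 65 -> window=[87, 82, 25, 44, 65] -> max=87

Answer: 89 89 89 89 87 87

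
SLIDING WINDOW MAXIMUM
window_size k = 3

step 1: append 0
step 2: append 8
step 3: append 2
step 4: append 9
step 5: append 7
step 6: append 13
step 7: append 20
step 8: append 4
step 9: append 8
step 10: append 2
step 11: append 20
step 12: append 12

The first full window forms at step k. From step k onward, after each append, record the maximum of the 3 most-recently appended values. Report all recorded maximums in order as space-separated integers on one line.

step 1: append 0 -> window=[0] (not full yet)
step 2: append 8 -> window=[0, 8] (not full yet)
step 3: append 2 -> window=[0, 8, 2] -> max=8
step 4: append 9 -> window=[8, 2, 9] -> max=9
step 5: append 7 -> window=[2, 9, 7] -> max=9
step 6: append 13 -> window=[9, 7, 13] -> max=13
step 7: append 20 -> window=[7, 13, 20] -> max=20
step 8: append 4 -> window=[13, 20, 4] -> max=20
step 9: append 8 -> window=[20, 4, 8] -> max=20
step 10: append 2 -> window=[4, 8, 2] -> max=8
step 11: append 20 -> window=[8, 2, 20] -> max=20
step 12: append 12 -> window=[2, 20, 12] -> max=20

Answer: 8 9 9 13 20 20 20 8 20 20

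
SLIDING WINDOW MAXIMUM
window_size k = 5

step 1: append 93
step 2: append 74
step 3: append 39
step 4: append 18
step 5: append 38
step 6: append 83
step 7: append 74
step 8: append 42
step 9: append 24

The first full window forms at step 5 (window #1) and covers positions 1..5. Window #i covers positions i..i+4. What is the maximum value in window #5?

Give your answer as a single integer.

Answer: 83

Derivation:
step 1: append 93 -> window=[93] (not full yet)
step 2: append 74 -> window=[93, 74] (not full yet)
step 3: append 39 -> window=[93, 74, 39] (not full yet)
step 4: append 18 -> window=[93, 74, 39, 18] (not full yet)
step 5: append 38 -> window=[93, 74, 39, 18, 38] -> max=93
step 6: append 83 -> window=[74, 39, 18, 38, 83] -> max=83
step 7: append 74 -> window=[39, 18, 38, 83, 74] -> max=83
step 8: append 42 -> window=[18, 38, 83, 74, 42] -> max=83
step 9: append 24 -> window=[38, 83, 74, 42, 24] -> max=83
Window #5 max = 83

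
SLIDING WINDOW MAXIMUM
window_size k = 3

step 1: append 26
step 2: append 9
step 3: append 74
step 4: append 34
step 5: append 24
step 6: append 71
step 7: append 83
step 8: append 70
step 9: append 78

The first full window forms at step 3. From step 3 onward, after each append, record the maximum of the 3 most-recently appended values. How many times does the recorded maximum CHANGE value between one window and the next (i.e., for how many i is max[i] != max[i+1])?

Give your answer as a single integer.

Answer: 2

Derivation:
step 1: append 26 -> window=[26] (not full yet)
step 2: append 9 -> window=[26, 9] (not full yet)
step 3: append 74 -> window=[26, 9, 74] -> max=74
step 4: append 34 -> window=[9, 74, 34] -> max=74
step 5: append 24 -> window=[74, 34, 24] -> max=74
step 6: append 71 -> window=[34, 24, 71] -> max=71
step 7: append 83 -> window=[24, 71, 83] -> max=83
step 8: append 70 -> window=[71, 83, 70] -> max=83
step 9: append 78 -> window=[83, 70, 78] -> max=83
Recorded maximums: 74 74 74 71 83 83 83
Changes between consecutive maximums: 2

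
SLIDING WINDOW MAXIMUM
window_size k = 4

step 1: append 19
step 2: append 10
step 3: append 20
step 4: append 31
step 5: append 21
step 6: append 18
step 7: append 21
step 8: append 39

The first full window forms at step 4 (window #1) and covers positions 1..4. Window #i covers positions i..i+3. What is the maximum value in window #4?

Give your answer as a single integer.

Answer: 31

Derivation:
step 1: append 19 -> window=[19] (not full yet)
step 2: append 10 -> window=[19, 10] (not full yet)
step 3: append 20 -> window=[19, 10, 20] (not full yet)
step 4: append 31 -> window=[19, 10, 20, 31] -> max=31
step 5: append 21 -> window=[10, 20, 31, 21] -> max=31
step 6: append 18 -> window=[20, 31, 21, 18] -> max=31
step 7: append 21 -> window=[31, 21, 18, 21] -> max=31
Window #4 max = 31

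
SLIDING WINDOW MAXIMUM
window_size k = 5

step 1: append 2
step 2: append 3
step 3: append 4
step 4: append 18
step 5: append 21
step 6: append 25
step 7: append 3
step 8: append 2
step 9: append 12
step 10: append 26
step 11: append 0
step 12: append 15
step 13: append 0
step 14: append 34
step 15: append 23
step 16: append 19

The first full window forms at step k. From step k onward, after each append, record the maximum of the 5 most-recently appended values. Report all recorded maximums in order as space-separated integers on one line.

step 1: append 2 -> window=[2] (not full yet)
step 2: append 3 -> window=[2, 3] (not full yet)
step 3: append 4 -> window=[2, 3, 4] (not full yet)
step 4: append 18 -> window=[2, 3, 4, 18] (not full yet)
step 5: append 21 -> window=[2, 3, 4, 18, 21] -> max=21
step 6: append 25 -> window=[3, 4, 18, 21, 25] -> max=25
step 7: append 3 -> window=[4, 18, 21, 25, 3] -> max=25
step 8: append 2 -> window=[18, 21, 25, 3, 2] -> max=25
step 9: append 12 -> window=[21, 25, 3, 2, 12] -> max=25
step 10: append 26 -> window=[25, 3, 2, 12, 26] -> max=26
step 11: append 0 -> window=[3, 2, 12, 26, 0] -> max=26
step 12: append 15 -> window=[2, 12, 26, 0, 15] -> max=26
step 13: append 0 -> window=[12, 26, 0, 15, 0] -> max=26
step 14: append 34 -> window=[26, 0, 15, 0, 34] -> max=34
step 15: append 23 -> window=[0, 15, 0, 34, 23] -> max=34
step 16: append 19 -> window=[15, 0, 34, 23, 19] -> max=34

Answer: 21 25 25 25 25 26 26 26 26 34 34 34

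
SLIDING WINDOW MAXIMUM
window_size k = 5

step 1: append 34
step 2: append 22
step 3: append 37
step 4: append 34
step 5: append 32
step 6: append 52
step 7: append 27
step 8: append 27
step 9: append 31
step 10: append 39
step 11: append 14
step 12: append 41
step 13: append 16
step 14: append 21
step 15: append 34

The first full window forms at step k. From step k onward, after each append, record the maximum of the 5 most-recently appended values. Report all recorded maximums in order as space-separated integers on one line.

Answer: 37 52 52 52 52 52 39 41 41 41 41

Derivation:
step 1: append 34 -> window=[34] (not full yet)
step 2: append 22 -> window=[34, 22] (not full yet)
step 3: append 37 -> window=[34, 22, 37] (not full yet)
step 4: append 34 -> window=[34, 22, 37, 34] (not full yet)
step 5: append 32 -> window=[34, 22, 37, 34, 32] -> max=37
step 6: append 52 -> window=[22, 37, 34, 32, 52] -> max=52
step 7: append 27 -> window=[37, 34, 32, 52, 27] -> max=52
step 8: append 27 -> window=[34, 32, 52, 27, 27] -> max=52
step 9: append 31 -> window=[32, 52, 27, 27, 31] -> max=52
step 10: append 39 -> window=[52, 27, 27, 31, 39] -> max=52
step 11: append 14 -> window=[27, 27, 31, 39, 14] -> max=39
step 12: append 41 -> window=[27, 31, 39, 14, 41] -> max=41
step 13: append 16 -> window=[31, 39, 14, 41, 16] -> max=41
step 14: append 21 -> window=[39, 14, 41, 16, 21] -> max=41
step 15: append 34 -> window=[14, 41, 16, 21, 34] -> max=41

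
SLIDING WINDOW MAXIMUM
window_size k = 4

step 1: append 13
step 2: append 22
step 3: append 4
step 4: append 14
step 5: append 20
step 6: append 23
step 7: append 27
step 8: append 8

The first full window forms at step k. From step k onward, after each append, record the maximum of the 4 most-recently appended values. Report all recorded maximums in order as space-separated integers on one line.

step 1: append 13 -> window=[13] (not full yet)
step 2: append 22 -> window=[13, 22] (not full yet)
step 3: append 4 -> window=[13, 22, 4] (not full yet)
step 4: append 14 -> window=[13, 22, 4, 14] -> max=22
step 5: append 20 -> window=[22, 4, 14, 20] -> max=22
step 6: append 23 -> window=[4, 14, 20, 23] -> max=23
step 7: append 27 -> window=[14, 20, 23, 27] -> max=27
step 8: append 8 -> window=[20, 23, 27, 8] -> max=27

Answer: 22 22 23 27 27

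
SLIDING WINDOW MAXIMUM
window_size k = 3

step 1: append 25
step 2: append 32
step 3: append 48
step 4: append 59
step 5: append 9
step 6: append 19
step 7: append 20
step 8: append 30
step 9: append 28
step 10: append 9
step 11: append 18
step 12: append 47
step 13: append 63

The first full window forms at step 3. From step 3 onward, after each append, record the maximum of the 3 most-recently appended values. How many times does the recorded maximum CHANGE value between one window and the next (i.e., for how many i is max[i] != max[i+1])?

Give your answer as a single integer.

step 1: append 25 -> window=[25] (not full yet)
step 2: append 32 -> window=[25, 32] (not full yet)
step 3: append 48 -> window=[25, 32, 48] -> max=48
step 4: append 59 -> window=[32, 48, 59] -> max=59
step 5: append 9 -> window=[48, 59, 9] -> max=59
step 6: append 19 -> window=[59, 9, 19] -> max=59
step 7: append 20 -> window=[9, 19, 20] -> max=20
step 8: append 30 -> window=[19, 20, 30] -> max=30
step 9: append 28 -> window=[20, 30, 28] -> max=30
step 10: append 9 -> window=[30, 28, 9] -> max=30
step 11: append 18 -> window=[28, 9, 18] -> max=28
step 12: append 47 -> window=[9, 18, 47] -> max=47
step 13: append 63 -> window=[18, 47, 63] -> max=63
Recorded maximums: 48 59 59 59 20 30 30 30 28 47 63
Changes between consecutive maximums: 6

Answer: 6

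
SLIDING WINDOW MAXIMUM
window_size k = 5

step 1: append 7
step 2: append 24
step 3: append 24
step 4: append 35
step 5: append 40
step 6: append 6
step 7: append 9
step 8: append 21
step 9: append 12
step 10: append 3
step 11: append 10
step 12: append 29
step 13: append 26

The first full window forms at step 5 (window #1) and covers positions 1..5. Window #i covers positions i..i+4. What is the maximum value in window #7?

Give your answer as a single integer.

step 1: append 7 -> window=[7] (not full yet)
step 2: append 24 -> window=[7, 24] (not full yet)
step 3: append 24 -> window=[7, 24, 24] (not full yet)
step 4: append 35 -> window=[7, 24, 24, 35] (not full yet)
step 5: append 40 -> window=[7, 24, 24, 35, 40] -> max=40
step 6: append 6 -> window=[24, 24, 35, 40, 6] -> max=40
step 7: append 9 -> window=[24, 35, 40, 6, 9] -> max=40
step 8: append 21 -> window=[35, 40, 6, 9, 21] -> max=40
step 9: append 12 -> window=[40, 6, 9, 21, 12] -> max=40
step 10: append 3 -> window=[6, 9, 21, 12, 3] -> max=21
step 11: append 10 -> window=[9, 21, 12, 3, 10] -> max=21
Window #7 max = 21

Answer: 21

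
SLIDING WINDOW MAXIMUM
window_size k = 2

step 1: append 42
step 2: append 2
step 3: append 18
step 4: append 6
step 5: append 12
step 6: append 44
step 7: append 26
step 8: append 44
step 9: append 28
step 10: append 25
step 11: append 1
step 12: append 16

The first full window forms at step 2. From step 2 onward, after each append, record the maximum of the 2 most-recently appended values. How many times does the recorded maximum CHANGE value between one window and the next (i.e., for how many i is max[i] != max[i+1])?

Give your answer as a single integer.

Answer: 6

Derivation:
step 1: append 42 -> window=[42] (not full yet)
step 2: append 2 -> window=[42, 2] -> max=42
step 3: append 18 -> window=[2, 18] -> max=18
step 4: append 6 -> window=[18, 6] -> max=18
step 5: append 12 -> window=[6, 12] -> max=12
step 6: append 44 -> window=[12, 44] -> max=44
step 7: append 26 -> window=[44, 26] -> max=44
step 8: append 44 -> window=[26, 44] -> max=44
step 9: append 28 -> window=[44, 28] -> max=44
step 10: append 25 -> window=[28, 25] -> max=28
step 11: append 1 -> window=[25, 1] -> max=25
step 12: append 16 -> window=[1, 16] -> max=16
Recorded maximums: 42 18 18 12 44 44 44 44 28 25 16
Changes between consecutive maximums: 6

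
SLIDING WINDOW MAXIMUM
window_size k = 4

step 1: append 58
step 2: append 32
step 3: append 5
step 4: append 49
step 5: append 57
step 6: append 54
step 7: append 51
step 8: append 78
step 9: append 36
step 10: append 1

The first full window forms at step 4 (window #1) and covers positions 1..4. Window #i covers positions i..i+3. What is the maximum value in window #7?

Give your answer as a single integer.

Answer: 78

Derivation:
step 1: append 58 -> window=[58] (not full yet)
step 2: append 32 -> window=[58, 32] (not full yet)
step 3: append 5 -> window=[58, 32, 5] (not full yet)
step 4: append 49 -> window=[58, 32, 5, 49] -> max=58
step 5: append 57 -> window=[32, 5, 49, 57] -> max=57
step 6: append 54 -> window=[5, 49, 57, 54] -> max=57
step 7: append 51 -> window=[49, 57, 54, 51] -> max=57
step 8: append 78 -> window=[57, 54, 51, 78] -> max=78
step 9: append 36 -> window=[54, 51, 78, 36] -> max=78
step 10: append 1 -> window=[51, 78, 36, 1] -> max=78
Window #7 max = 78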